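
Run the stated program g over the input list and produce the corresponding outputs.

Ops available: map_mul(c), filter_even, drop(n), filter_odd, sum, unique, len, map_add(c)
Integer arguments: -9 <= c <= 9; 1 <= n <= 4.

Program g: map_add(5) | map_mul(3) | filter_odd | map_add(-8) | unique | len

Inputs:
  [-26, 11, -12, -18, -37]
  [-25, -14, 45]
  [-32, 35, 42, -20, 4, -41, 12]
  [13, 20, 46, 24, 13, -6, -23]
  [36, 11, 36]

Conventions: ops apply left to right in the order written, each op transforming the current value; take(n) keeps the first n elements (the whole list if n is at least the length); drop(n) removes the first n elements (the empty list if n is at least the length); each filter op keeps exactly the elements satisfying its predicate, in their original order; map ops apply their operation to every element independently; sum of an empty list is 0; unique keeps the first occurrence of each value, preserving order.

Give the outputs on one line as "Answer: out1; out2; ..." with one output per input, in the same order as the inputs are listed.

Execution, op by op:
  [-26, 11, -12, -18, -37] -> [-21, 16, -7, -13, -32] -> [-63, 48, -21, -39, -96] -> [-63, -21, -39] -> [-71, -29, -47] -> [-71, -29, -47] -> 3
  [-25, -14, 45] -> [-20, -9, 50] -> [-60, -27, 150] -> [-27] -> [-35] -> [-35] -> 1
  [-32, 35, 42, -20, 4, -41, 12] -> [-27, 40, 47, -15, 9, -36, 17] -> [-81, 120, 141, -45, 27, -108, 51] -> [-81, 141, -45, 27, 51] -> [-89, 133, -53, 19, 43] -> [-89, 133, -53, 19, 43] -> 5
  [13, 20, 46, 24, 13, -6, -23] -> [18, 25, 51, 29, 18, -1, -18] -> [54, 75, 153, 87, 54, -3, -54] -> [75, 153, 87, -3] -> [67, 145, 79, -11] -> [67, 145, 79, -11] -> 4
  [36, 11, 36] -> [41, 16, 41] -> [123, 48, 123] -> [123, 123] -> [115, 115] -> [115] -> 1

3; 1; 5; 4; 1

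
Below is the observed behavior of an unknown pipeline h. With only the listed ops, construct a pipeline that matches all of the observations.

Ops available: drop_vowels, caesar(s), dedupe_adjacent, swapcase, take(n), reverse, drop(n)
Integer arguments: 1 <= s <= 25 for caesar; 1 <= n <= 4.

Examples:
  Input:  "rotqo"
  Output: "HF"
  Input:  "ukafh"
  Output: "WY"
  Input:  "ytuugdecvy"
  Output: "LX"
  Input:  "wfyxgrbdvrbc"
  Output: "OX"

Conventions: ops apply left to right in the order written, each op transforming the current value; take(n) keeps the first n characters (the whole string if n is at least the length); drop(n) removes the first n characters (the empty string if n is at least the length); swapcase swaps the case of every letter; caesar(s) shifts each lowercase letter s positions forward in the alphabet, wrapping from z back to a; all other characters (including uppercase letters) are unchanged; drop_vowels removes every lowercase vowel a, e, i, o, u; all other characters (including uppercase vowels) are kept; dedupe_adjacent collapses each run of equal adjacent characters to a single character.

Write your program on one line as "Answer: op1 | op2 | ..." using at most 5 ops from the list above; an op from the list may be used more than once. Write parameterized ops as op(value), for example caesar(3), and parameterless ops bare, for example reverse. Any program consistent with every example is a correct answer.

caesar(1) | drop(3) | take(2) | caesar(16) | swapcase

Check, running the answer program on each example:
  "rotqo" -> "spurp" -> "rp" -> "rp" -> "hf" -> "HF"
  "ukafh" -> "vlbgi" -> "gi" -> "gi" -> "wy" -> "WY"
  "ytuugdecvy" -> "zuvvhefdwz" -> "vhefdwz" -> "vh" -> "lx" -> "LX"
  "wfyxgrbdvrbc" -> "xgzyhscewscd" -> "yhscewscd" -> "yh" -> "ox" -> "OX"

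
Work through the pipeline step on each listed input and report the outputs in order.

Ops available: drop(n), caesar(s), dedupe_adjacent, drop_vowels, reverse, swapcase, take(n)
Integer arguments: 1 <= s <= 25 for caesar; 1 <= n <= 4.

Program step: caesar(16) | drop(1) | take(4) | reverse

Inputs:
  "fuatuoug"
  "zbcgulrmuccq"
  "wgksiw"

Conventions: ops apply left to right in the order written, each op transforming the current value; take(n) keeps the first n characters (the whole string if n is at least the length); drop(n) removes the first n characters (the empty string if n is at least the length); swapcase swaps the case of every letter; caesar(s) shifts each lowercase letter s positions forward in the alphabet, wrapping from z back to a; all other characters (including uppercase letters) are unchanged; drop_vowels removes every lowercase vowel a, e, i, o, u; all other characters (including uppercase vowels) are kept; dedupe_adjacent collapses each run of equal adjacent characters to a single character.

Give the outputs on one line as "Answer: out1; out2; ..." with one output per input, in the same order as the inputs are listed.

Execution, op by op:
  "fuatuoug" -> "vkqjkekw" -> "kqjkekw" -> "kqjk" -> "kjqk"
  "zbcgulrmuccq" -> "prswkbhckssg" -> "rswkbhckssg" -> "rswk" -> "kwsr"
  "wgksiw" -> "mwaiym" -> "waiym" -> "waiy" -> "yiaw"

"kjqk"; "kwsr"; "yiaw"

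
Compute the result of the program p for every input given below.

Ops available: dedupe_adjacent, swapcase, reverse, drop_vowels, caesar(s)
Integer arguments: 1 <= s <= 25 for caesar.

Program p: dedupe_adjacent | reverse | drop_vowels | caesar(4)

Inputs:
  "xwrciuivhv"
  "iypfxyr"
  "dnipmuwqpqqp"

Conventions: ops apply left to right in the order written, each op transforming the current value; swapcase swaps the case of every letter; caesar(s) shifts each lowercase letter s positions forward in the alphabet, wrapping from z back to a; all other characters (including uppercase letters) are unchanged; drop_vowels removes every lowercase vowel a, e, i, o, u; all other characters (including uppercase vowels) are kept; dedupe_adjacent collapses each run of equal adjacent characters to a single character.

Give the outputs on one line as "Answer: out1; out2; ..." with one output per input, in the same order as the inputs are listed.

Execution, op by op:
  "xwrciuivhv" -> "xwrciuivhv" -> "vhviuicrwx" -> "vhvcrwx" -> "zlzgvab"
  "iypfxyr" -> "iypfxyr" -> "ryxfpyi" -> "ryxfpy" -> "vcbjtc"
  "dnipmuwqpqqp" -> "dnipmuwqpqp" -> "pqpqwumpind" -> "pqpqwmpnd" -> "tutuaqtrh"

"zlzgvab"; "vcbjtc"; "tutuaqtrh"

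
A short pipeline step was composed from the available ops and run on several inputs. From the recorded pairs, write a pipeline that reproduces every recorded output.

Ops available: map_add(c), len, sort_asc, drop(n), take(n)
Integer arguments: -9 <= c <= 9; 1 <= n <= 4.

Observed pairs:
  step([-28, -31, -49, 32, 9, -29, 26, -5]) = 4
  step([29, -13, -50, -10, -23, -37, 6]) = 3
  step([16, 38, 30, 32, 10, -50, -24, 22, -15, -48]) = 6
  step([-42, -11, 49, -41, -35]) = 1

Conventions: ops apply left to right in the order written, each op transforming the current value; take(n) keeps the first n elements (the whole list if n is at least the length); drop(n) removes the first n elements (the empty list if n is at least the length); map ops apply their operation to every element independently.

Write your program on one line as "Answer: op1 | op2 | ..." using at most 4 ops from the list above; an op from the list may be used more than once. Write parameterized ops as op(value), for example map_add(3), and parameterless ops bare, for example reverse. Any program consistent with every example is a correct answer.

map_add(-5) | drop(4) | len

Check, running the answer program on each example:
  [-28, -31, -49, 32, 9, -29, 26, -5] -> [-33, -36, -54, 27, 4, -34, 21, -10] -> [4, -34, 21, -10] -> 4
  [29, -13, -50, -10, -23, -37, 6] -> [24, -18, -55, -15, -28, -42, 1] -> [-28, -42, 1] -> 3
  [16, 38, 30, 32, 10, -50, -24, 22, -15, -48] -> [11, 33, 25, 27, 5, -55, -29, 17, -20, -53] -> [5, -55, -29, 17, -20, -53] -> 6
  [-42, -11, 49, -41, -35] -> [-47, -16, 44, -46, -40] -> [-40] -> 1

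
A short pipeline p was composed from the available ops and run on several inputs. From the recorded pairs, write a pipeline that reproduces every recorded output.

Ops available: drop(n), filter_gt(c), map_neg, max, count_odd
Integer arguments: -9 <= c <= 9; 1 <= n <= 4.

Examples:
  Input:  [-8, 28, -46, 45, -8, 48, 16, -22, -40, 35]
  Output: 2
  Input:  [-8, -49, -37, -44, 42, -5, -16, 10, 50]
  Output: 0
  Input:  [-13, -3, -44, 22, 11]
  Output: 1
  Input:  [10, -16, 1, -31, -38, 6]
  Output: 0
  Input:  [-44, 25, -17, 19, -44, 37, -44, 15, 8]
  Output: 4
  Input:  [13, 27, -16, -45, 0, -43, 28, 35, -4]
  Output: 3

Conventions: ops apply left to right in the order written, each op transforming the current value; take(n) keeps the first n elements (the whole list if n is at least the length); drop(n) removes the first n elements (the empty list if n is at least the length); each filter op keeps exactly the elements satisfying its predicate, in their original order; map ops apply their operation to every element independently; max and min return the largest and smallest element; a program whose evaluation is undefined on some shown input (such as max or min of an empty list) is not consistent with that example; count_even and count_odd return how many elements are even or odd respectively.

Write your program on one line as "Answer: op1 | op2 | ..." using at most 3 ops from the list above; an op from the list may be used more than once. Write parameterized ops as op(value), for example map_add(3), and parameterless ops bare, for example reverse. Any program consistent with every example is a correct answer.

filter_gt(4) | count_odd

Check, running the answer program on each example:
  [-8, 28, -46, 45, -8, 48, 16, -22, -40, 35] -> [28, 45, 48, 16, 35] -> 2
  [-8, -49, -37, -44, 42, -5, -16, 10, 50] -> [42, 10, 50] -> 0
  [-13, -3, -44, 22, 11] -> [22, 11] -> 1
  [10, -16, 1, -31, -38, 6] -> [10, 6] -> 0
  [-44, 25, -17, 19, -44, 37, -44, 15, 8] -> [25, 19, 37, 15, 8] -> 4
  [13, 27, -16, -45, 0, -43, 28, 35, -4] -> [13, 27, 28, 35] -> 3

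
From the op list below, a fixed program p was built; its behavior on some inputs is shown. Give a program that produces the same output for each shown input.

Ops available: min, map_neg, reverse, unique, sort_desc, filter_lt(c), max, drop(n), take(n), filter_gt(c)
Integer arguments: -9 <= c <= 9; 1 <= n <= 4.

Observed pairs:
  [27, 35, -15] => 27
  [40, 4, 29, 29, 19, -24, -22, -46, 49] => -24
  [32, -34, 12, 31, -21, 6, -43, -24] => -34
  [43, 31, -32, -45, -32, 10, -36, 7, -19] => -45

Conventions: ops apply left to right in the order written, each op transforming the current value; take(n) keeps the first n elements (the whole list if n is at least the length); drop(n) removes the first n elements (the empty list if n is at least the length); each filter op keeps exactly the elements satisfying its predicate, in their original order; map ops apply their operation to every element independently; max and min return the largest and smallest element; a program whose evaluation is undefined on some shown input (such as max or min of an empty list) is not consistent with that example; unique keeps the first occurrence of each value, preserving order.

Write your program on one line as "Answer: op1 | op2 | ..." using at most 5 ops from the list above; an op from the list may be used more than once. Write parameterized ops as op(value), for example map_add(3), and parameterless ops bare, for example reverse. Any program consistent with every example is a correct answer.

reverse | drop(2) | sort_desc | unique | min

Check, running the answer program on each example:
  [27, 35, -15] -> [-15, 35, 27] -> [27] -> [27] -> [27] -> 27
  [40, 4, 29, 29, 19, -24, -22, -46, 49] -> [49, -46, -22, -24, 19, 29, 29, 4, 40] -> [-22, -24, 19, 29, 29, 4, 40] -> [40, 29, 29, 19, 4, -22, -24] -> [40, 29, 19, 4, -22, -24] -> -24
  [32, -34, 12, 31, -21, 6, -43, -24] -> [-24, -43, 6, -21, 31, 12, -34, 32] -> [6, -21, 31, 12, -34, 32] -> [32, 31, 12, 6, -21, -34] -> [32, 31, 12, 6, -21, -34] -> -34
  [43, 31, -32, -45, -32, 10, -36, 7, -19] -> [-19, 7, -36, 10, -32, -45, -32, 31, 43] -> [-36, 10, -32, -45, -32, 31, 43] -> [43, 31, 10, -32, -32, -36, -45] -> [43, 31, 10, -32, -36, -45] -> -45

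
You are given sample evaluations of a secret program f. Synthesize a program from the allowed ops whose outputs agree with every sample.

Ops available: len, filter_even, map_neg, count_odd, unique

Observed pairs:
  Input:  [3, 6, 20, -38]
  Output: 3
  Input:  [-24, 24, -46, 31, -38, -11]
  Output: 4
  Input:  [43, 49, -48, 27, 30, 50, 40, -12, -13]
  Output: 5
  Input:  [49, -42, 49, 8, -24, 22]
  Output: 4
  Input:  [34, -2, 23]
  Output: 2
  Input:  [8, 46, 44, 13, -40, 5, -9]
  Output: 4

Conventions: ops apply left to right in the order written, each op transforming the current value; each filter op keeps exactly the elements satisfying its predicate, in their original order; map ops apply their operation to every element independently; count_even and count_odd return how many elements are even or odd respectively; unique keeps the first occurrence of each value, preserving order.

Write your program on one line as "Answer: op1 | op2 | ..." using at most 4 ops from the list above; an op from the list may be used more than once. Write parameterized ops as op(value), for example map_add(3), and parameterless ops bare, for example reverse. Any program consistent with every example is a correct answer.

unique | map_neg | filter_even | len

Check, running the answer program on each example:
  [3, 6, 20, -38] -> [3, 6, 20, -38] -> [-3, -6, -20, 38] -> [-6, -20, 38] -> 3
  [-24, 24, -46, 31, -38, -11] -> [-24, 24, -46, 31, -38, -11] -> [24, -24, 46, -31, 38, 11] -> [24, -24, 46, 38] -> 4
  [43, 49, -48, 27, 30, 50, 40, -12, -13] -> [43, 49, -48, 27, 30, 50, 40, -12, -13] -> [-43, -49, 48, -27, -30, -50, -40, 12, 13] -> [48, -30, -50, -40, 12] -> 5
  [49, -42, 49, 8, -24, 22] -> [49, -42, 8, -24, 22] -> [-49, 42, -8, 24, -22] -> [42, -8, 24, -22] -> 4
  [34, -2, 23] -> [34, -2, 23] -> [-34, 2, -23] -> [-34, 2] -> 2
  [8, 46, 44, 13, -40, 5, -9] -> [8, 46, 44, 13, -40, 5, -9] -> [-8, -46, -44, -13, 40, -5, 9] -> [-8, -46, -44, 40] -> 4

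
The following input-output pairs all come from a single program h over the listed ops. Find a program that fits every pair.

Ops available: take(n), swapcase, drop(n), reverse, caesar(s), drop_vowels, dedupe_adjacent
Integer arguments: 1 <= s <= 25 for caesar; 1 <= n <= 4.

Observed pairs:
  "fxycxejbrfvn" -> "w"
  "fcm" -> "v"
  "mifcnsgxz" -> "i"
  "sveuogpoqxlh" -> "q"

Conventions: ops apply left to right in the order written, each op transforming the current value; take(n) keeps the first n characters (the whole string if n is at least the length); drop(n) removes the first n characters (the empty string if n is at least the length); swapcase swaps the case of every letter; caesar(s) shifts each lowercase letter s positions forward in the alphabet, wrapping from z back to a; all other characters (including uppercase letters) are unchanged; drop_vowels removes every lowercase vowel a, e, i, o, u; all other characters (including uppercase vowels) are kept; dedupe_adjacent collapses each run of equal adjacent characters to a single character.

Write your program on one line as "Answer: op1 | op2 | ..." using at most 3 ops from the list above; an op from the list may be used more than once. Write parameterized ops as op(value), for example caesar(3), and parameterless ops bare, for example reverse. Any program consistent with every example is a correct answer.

reverse | take(1) | caesar(9)

Check, running the answer program on each example:
  "fxycxejbrfvn" -> "nvfrbjexcyxf" -> "n" -> "w"
  "fcm" -> "mcf" -> "m" -> "v"
  "mifcnsgxz" -> "zxgsncfim" -> "z" -> "i"
  "sveuogpoqxlh" -> "hlxqopgouevs" -> "h" -> "q"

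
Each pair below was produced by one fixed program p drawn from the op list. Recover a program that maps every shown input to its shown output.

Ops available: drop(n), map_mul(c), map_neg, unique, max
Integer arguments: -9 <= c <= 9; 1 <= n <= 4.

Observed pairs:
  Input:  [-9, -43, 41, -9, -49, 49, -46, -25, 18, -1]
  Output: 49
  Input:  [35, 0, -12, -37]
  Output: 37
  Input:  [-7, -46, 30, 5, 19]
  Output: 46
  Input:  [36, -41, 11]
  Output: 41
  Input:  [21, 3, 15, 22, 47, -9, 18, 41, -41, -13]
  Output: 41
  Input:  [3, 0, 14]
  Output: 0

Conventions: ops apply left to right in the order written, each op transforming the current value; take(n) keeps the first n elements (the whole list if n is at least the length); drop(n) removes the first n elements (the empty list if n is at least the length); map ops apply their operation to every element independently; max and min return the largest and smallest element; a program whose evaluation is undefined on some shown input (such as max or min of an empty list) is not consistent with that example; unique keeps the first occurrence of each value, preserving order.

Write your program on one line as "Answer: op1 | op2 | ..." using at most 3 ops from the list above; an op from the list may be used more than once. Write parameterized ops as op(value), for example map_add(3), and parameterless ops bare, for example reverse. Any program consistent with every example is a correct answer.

map_neg | max

Check, running the answer program on each example:
  [-9, -43, 41, -9, -49, 49, -46, -25, 18, -1] -> [9, 43, -41, 9, 49, -49, 46, 25, -18, 1] -> 49
  [35, 0, -12, -37] -> [-35, 0, 12, 37] -> 37
  [-7, -46, 30, 5, 19] -> [7, 46, -30, -5, -19] -> 46
  [36, -41, 11] -> [-36, 41, -11] -> 41
  [21, 3, 15, 22, 47, -9, 18, 41, -41, -13] -> [-21, -3, -15, -22, -47, 9, -18, -41, 41, 13] -> 41
  [3, 0, 14] -> [-3, 0, -14] -> 0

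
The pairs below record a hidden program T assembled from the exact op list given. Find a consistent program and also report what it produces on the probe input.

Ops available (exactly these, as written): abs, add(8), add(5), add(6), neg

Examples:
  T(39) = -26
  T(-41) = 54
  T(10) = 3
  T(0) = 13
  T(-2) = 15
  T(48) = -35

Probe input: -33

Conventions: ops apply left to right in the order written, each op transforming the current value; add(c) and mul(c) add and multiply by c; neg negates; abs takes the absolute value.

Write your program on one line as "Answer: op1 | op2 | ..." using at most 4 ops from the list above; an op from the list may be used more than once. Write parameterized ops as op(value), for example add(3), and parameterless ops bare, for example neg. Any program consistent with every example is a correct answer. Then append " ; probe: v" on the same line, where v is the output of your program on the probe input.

neg | add(8) | add(5) ; probe: 46

Check, running the answer program on each example:
  39 -> -39 -> -31 -> -26
  -41 -> 41 -> 49 -> 54
  10 -> -10 -> -2 -> 3
  0 -> 0 -> 8 -> 13
  -2 -> 2 -> 10 -> 15
  48 -> -48 -> -40 -> -35
  probe: -33 -> 33 -> 41 -> 46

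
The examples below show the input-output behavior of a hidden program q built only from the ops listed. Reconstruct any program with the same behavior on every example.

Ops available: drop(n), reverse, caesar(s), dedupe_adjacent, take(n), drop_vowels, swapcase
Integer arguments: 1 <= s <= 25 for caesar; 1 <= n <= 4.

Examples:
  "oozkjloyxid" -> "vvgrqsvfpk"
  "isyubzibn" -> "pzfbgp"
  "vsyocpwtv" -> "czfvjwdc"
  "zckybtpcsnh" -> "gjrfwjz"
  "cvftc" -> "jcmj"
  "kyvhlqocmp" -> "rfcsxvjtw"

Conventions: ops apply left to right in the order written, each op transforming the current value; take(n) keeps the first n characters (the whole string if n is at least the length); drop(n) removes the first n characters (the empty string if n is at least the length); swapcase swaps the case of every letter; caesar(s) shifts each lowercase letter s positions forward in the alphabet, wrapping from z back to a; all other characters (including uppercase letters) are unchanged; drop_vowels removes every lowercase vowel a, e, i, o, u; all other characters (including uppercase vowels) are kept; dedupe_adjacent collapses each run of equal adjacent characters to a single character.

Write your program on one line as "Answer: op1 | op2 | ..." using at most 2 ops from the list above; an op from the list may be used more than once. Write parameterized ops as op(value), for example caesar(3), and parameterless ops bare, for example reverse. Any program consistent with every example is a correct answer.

caesar(7) | drop_vowels

Check, running the answer program on each example:
  "oozkjloyxid" -> "vvgrqsvfepk" -> "vvgrqsvfpk"
  "isyubzibn" -> "pzfbigpiu" -> "pzfbgp"
  "vsyocpwtv" -> "czfvjwdac" -> "czfvjwdc"
  "zckybtpcsnh" -> "gjrfiawjzuo" -> "gjrfwjz"
  "cvftc" -> "jcmaj" -> "jcmj"
  "kyvhlqocmp" -> "rfcosxvjtw" -> "rfcsxvjtw"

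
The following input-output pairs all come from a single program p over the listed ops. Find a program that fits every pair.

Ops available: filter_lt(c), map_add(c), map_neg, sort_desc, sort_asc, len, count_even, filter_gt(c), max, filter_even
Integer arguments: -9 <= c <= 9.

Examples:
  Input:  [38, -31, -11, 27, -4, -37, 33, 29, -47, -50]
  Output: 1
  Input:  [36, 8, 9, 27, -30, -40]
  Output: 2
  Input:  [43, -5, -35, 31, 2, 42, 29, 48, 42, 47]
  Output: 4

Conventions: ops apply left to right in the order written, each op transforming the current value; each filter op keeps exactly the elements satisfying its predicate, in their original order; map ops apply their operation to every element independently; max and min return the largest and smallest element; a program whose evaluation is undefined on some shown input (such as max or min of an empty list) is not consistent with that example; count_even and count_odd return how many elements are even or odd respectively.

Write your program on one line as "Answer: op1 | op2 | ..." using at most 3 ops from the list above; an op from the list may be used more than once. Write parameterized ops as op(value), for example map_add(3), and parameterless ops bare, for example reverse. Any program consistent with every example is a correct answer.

filter_gt(-4) | filter_even | len

Check, running the answer program on each example:
  [38, -31, -11, 27, -4, -37, 33, 29, -47, -50] -> [38, 27, 33, 29] -> [38] -> 1
  [36, 8, 9, 27, -30, -40] -> [36, 8, 9, 27] -> [36, 8] -> 2
  [43, -5, -35, 31, 2, 42, 29, 48, 42, 47] -> [43, 31, 2, 42, 29, 48, 42, 47] -> [2, 42, 48, 42] -> 4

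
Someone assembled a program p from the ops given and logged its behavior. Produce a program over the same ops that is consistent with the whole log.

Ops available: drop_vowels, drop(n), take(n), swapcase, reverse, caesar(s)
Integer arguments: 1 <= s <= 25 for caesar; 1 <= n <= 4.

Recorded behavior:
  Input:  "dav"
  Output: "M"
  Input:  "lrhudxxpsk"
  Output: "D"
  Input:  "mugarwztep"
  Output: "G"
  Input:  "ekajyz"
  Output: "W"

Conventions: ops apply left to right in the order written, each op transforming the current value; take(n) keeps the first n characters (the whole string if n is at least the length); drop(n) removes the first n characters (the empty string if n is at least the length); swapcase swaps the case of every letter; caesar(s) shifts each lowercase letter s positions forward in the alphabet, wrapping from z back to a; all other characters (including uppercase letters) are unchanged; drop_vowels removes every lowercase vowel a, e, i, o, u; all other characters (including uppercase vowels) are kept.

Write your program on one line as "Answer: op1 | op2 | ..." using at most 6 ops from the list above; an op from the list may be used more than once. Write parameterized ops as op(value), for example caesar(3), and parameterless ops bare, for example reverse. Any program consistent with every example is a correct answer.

drop(1) | caesar(22) | caesar(25) | take(1) | caesar(17) | swapcase

Check, running the answer program on each example:
  "dav" -> "av" -> "wr" -> "vq" -> "v" -> "m" -> "M"
  "lrhudxxpsk" -> "rhudxxpsk" -> "ndqzttlog" -> "mcpyssknf" -> "m" -> "d" -> "D"
  "mugarwztep" -> "ugarwztep" -> "qcwnsvpal" -> "pbvmruozk" -> "p" -> "g" -> "G"
  "ekajyz" -> "kajyz" -> "gwfuv" -> "fvetu" -> "f" -> "w" -> "W"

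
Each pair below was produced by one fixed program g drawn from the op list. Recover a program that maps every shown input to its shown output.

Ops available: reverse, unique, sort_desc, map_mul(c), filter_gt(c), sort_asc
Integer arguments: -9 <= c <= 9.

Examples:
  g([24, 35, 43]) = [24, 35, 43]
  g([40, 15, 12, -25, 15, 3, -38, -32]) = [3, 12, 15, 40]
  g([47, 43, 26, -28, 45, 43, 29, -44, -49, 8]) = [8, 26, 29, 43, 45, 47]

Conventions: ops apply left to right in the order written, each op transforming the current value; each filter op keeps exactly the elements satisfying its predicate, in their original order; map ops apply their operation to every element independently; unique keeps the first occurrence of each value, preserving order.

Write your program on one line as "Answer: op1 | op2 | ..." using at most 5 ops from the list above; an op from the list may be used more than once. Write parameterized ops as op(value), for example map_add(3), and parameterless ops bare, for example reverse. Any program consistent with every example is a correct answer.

reverse | unique | reverse | sort_asc | filter_gt(-8)

Check, running the answer program on each example:
  [24, 35, 43] -> [43, 35, 24] -> [43, 35, 24] -> [24, 35, 43] -> [24, 35, 43] -> [24, 35, 43]
  [40, 15, 12, -25, 15, 3, -38, -32] -> [-32, -38, 3, 15, -25, 12, 15, 40] -> [-32, -38, 3, 15, -25, 12, 40] -> [40, 12, -25, 15, 3, -38, -32] -> [-38, -32, -25, 3, 12, 15, 40] -> [3, 12, 15, 40]
  [47, 43, 26, -28, 45, 43, 29, -44, -49, 8] -> [8, -49, -44, 29, 43, 45, -28, 26, 43, 47] -> [8, -49, -44, 29, 43, 45, -28, 26, 47] -> [47, 26, -28, 45, 43, 29, -44, -49, 8] -> [-49, -44, -28, 8, 26, 29, 43, 45, 47] -> [8, 26, 29, 43, 45, 47]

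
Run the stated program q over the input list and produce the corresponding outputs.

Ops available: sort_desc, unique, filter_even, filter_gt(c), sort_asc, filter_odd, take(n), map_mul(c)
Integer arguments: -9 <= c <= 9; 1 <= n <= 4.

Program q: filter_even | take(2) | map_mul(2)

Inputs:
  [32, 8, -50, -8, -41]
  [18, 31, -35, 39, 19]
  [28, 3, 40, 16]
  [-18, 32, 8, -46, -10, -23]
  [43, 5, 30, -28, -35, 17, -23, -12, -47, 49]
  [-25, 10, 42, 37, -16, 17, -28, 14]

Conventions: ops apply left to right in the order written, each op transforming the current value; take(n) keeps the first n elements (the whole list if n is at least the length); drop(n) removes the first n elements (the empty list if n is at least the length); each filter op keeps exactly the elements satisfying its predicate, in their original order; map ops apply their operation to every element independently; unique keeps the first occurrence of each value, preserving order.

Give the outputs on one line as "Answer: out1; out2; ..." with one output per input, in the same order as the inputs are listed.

[64, 16]; [36]; [56, 80]; [-36, 64]; [60, -56]; [20, 84]

Execution, op by op:
  [32, 8, -50, -8, -41] -> [32, 8, -50, -8] -> [32, 8] -> [64, 16]
  [18, 31, -35, 39, 19] -> [18] -> [18] -> [36]
  [28, 3, 40, 16] -> [28, 40, 16] -> [28, 40] -> [56, 80]
  [-18, 32, 8, -46, -10, -23] -> [-18, 32, 8, -46, -10] -> [-18, 32] -> [-36, 64]
  [43, 5, 30, -28, -35, 17, -23, -12, -47, 49] -> [30, -28, -12] -> [30, -28] -> [60, -56]
  [-25, 10, 42, 37, -16, 17, -28, 14] -> [10, 42, -16, -28, 14] -> [10, 42] -> [20, 84]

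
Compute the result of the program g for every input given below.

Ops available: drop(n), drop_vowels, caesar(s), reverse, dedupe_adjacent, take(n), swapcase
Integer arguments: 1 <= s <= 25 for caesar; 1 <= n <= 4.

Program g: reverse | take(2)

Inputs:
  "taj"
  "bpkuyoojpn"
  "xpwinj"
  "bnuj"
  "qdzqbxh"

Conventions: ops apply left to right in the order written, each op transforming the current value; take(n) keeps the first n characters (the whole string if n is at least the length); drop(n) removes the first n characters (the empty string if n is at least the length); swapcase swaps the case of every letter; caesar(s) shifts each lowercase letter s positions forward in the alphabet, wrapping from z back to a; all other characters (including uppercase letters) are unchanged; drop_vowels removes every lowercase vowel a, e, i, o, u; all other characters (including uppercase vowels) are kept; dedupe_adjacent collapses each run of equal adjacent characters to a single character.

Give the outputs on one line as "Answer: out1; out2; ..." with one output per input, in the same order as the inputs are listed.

"ja"; "np"; "jn"; "ju"; "hx"

Execution, op by op:
  "taj" -> "jat" -> "ja"
  "bpkuyoojpn" -> "npjooyukpb" -> "np"
  "xpwinj" -> "jniwpx" -> "jn"
  "bnuj" -> "junb" -> "ju"
  "qdzqbxh" -> "hxbqzdq" -> "hx"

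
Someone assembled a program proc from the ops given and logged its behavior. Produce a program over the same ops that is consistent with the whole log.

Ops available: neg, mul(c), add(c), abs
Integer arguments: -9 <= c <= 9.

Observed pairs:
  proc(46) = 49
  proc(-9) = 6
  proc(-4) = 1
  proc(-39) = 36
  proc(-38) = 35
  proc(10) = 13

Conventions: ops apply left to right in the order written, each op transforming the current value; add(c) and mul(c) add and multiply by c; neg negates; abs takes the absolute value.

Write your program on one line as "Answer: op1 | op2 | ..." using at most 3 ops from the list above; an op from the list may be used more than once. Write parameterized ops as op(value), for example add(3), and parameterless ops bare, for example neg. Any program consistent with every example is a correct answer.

add(3) | abs

Check, running the answer program on each example:
  46 -> 49 -> 49
  -9 -> -6 -> 6
  -4 -> -1 -> 1
  -39 -> -36 -> 36
  -38 -> -35 -> 35
  10 -> 13 -> 13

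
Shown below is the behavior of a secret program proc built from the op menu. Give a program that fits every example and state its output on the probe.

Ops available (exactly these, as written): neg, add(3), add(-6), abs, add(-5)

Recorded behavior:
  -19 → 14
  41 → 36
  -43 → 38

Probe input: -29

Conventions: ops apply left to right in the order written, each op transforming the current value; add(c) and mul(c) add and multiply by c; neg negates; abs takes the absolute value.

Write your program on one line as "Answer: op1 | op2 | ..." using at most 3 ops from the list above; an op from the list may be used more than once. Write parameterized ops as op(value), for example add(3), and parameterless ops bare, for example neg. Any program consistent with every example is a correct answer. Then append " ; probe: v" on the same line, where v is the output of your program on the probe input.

neg | abs | add(-5) ; probe: 24

Check, running the answer program on each example:
  -19 -> 19 -> 19 -> 14
  41 -> -41 -> 41 -> 36
  -43 -> 43 -> 43 -> 38
  probe: -29 -> 29 -> 29 -> 24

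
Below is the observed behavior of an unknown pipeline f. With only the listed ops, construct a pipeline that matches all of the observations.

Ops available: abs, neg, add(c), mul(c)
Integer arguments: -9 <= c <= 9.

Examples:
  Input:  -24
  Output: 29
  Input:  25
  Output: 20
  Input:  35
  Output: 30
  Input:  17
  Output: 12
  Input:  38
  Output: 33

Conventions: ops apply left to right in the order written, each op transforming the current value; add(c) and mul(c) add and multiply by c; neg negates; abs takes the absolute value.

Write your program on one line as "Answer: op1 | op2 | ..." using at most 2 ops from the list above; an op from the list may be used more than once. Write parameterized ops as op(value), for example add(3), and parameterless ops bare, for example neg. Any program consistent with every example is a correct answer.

add(-5) | abs

Check, running the answer program on each example:
  -24 -> -29 -> 29
  25 -> 20 -> 20
  35 -> 30 -> 30
  17 -> 12 -> 12
  38 -> 33 -> 33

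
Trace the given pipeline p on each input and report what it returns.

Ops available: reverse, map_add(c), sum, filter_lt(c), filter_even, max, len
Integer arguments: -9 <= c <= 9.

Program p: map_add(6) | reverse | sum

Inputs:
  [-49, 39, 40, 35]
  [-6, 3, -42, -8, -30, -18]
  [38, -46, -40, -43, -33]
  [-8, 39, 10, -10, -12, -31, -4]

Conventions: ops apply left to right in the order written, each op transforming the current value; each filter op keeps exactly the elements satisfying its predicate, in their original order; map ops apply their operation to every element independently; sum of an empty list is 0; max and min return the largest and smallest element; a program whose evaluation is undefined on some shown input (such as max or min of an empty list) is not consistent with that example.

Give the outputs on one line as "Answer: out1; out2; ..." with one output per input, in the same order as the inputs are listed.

Execution, op by op:
  [-49, 39, 40, 35] -> [-43, 45, 46, 41] -> [41, 46, 45, -43] -> 89
  [-6, 3, -42, -8, -30, -18] -> [0, 9, -36, -2, -24, -12] -> [-12, -24, -2, -36, 9, 0] -> -65
  [38, -46, -40, -43, -33] -> [44, -40, -34, -37, -27] -> [-27, -37, -34, -40, 44] -> -94
  [-8, 39, 10, -10, -12, -31, -4] -> [-2, 45, 16, -4, -6, -25, 2] -> [2, -25, -6, -4, 16, 45, -2] -> 26

89; -65; -94; 26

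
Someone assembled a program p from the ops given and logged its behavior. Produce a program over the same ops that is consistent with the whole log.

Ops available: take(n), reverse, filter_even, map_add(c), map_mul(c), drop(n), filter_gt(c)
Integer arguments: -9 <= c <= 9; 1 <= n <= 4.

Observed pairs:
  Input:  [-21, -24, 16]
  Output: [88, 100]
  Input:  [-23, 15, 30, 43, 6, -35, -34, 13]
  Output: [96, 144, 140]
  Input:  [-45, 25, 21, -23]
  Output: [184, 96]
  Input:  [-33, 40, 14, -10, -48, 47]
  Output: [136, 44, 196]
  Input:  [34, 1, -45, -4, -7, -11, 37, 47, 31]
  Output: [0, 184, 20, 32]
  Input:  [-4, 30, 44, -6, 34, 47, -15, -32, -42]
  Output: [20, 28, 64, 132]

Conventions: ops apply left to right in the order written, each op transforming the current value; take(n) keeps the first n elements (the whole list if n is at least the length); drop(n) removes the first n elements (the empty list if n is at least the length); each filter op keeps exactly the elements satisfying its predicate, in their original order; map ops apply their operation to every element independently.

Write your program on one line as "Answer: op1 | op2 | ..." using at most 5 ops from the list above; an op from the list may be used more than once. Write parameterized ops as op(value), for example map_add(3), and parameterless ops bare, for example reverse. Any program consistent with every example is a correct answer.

map_add(3) | map_add(-4) | map_mul(-4) | filter_gt(-6) | take(4)

Check, running the answer program on each example:
  [-21, -24, 16] -> [-18, -21, 19] -> [-22, -25, 15] -> [88, 100, -60] -> [88, 100] -> [88, 100]
  [-23, 15, 30, 43, 6, -35, -34, 13] -> [-20, 18, 33, 46, 9, -32, -31, 16] -> [-24, 14, 29, 42, 5, -36, -35, 12] -> [96, -56, -116, -168, -20, 144, 140, -48] -> [96, 144, 140] -> [96, 144, 140]
  [-45, 25, 21, -23] -> [-42, 28, 24, -20] -> [-46, 24, 20, -24] -> [184, -96, -80, 96] -> [184, 96] -> [184, 96]
  [-33, 40, 14, -10, -48, 47] -> [-30, 43, 17, -7, -45, 50] -> [-34, 39, 13, -11, -49, 46] -> [136, -156, -52, 44, 196, -184] -> [136, 44, 196] -> [136, 44, 196]
  [34, 1, -45, -4, -7, -11, 37, 47, 31] -> [37, 4, -42, -1, -4, -8, 40, 50, 34] -> [33, 0, -46, -5, -8, -12, 36, 46, 30] -> [-132, 0, 184, 20, 32, 48, -144, -184, -120] -> [0, 184, 20, 32, 48] -> [0, 184, 20, 32]
  [-4, 30, 44, -6, 34, 47, -15, -32, -42] -> [-1, 33, 47, -3, 37, 50, -12, -29, -39] -> [-5, 29, 43, -7, 33, 46, -16, -33, -43] -> [20, -116, -172, 28, -132, -184, 64, 132, 172] -> [20, 28, 64, 132, 172] -> [20, 28, 64, 132]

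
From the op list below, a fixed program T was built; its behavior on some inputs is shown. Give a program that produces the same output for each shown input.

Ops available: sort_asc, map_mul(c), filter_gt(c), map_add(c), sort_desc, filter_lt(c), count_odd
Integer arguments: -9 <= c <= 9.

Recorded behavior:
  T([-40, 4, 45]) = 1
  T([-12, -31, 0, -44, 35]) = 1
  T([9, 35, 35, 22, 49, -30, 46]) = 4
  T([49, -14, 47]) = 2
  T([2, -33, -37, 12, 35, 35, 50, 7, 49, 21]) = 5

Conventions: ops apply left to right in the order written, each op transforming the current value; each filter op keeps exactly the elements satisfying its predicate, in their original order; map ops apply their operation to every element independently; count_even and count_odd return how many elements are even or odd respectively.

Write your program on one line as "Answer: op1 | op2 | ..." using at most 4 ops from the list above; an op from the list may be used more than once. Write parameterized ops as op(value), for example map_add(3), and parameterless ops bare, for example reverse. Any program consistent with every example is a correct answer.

map_add(-2) | filter_gt(-4) | sort_desc | count_odd

Check, running the answer program on each example:
  [-40, 4, 45] -> [-42, 2, 43] -> [2, 43] -> [43, 2] -> 1
  [-12, -31, 0, -44, 35] -> [-14, -33, -2, -46, 33] -> [-2, 33] -> [33, -2] -> 1
  [9, 35, 35, 22, 49, -30, 46] -> [7, 33, 33, 20, 47, -32, 44] -> [7, 33, 33, 20, 47, 44] -> [47, 44, 33, 33, 20, 7] -> 4
  [49, -14, 47] -> [47, -16, 45] -> [47, 45] -> [47, 45] -> 2
  [2, -33, -37, 12, 35, 35, 50, 7, 49, 21] -> [0, -35, -39, 10, 33, 33, 48, 5, 47, 19] -> [0, 10, 33, 33, 48, 5, 47, 19] -> [48, 47, 33, 33, 19, 10, 5, 0] -> 5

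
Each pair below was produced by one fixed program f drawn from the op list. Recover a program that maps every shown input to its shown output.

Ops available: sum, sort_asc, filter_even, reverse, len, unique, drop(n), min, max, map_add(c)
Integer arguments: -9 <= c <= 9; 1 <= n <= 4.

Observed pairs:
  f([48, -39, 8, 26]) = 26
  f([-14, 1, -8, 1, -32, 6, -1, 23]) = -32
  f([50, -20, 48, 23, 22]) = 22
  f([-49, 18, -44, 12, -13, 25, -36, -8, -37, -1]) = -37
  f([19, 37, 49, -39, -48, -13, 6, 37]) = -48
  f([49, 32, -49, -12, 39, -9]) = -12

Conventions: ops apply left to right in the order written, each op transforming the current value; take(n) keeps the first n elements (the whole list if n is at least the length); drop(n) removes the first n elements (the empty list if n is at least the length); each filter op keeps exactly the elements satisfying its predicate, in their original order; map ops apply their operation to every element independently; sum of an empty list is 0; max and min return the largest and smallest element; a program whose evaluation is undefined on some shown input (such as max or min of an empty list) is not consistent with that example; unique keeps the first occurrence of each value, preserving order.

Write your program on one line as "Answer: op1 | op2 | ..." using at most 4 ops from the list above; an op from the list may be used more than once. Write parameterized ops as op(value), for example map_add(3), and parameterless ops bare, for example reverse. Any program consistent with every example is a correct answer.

drop(3) | reverse | min

Check, running the answer program on each example:
  [48, -39, 8, 26] -> [26] -> [26] -> 26
  [-14, 1, -8, 1, -32, 6, -1, 23] -> [1, -32, 6, -1, 23] -> [23, -1, 6, -32, 1] -> -32
  [50, -20, 48, 23, 22] -> [23, 22] -> [22, 23] -> 22
  [-49, 18, -44, 12, -13, 25, -36, -8, -37, -1] -> [12, -13, 25, -36, -8, -37, -1] -> [-1, -37, -8, -36, 25, -13, 12] -> -37
  [19, 37, 49, -39, -48, -13, 6, 37] -> [-39, -48, -13, 6, 37] -> [37, 6, -13, -48, -39] -> -48
  [49, 32, -49, -12, 39, -9] -> [-12, 39, -9] -> [-9, 39, -12] -> -12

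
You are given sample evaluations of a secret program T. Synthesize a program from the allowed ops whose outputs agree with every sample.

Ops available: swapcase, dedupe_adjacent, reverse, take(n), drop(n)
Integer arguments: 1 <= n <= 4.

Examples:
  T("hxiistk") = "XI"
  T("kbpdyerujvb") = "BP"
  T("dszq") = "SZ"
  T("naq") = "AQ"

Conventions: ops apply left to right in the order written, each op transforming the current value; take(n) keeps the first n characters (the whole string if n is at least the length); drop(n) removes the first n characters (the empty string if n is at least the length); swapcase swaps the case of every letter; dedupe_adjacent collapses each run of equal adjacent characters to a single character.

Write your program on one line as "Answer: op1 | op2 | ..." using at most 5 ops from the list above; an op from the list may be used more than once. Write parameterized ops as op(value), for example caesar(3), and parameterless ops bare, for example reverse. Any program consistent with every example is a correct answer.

dedupe_adjacent | swapcase | take(3) | drop(1)

Check, running the answer program on each example:
  "hxiistk" -> "hxistk" -> "HXISTK" -> "HXI" -> "XI"
  "kbpdyerujvb" -> "kbpdyerujvb" -> "KBPDYERUJVB" -> "KBP" -> "BP"
  "dszq" -> "dszq" -> "DSZQ" -> "DSZ" -> "SZ"
  "naq" -> "naq" -> "NAQ" -> "NAQ" -> "AQ"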